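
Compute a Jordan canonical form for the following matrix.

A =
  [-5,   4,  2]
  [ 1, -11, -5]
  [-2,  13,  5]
J_2(-4) ⊕ J_1(-3)

The characteristic polynomial is
  det(x·I − A) = x^3 + 11*x^2 + 40*x + 48 = (x + 3)*(x + 4)^2

Eigenvalues and multiplicities (the geometric multiplicity of λ is n − rank(A − λI), which equals the number of Jordan blocks for λ):
  λ = -4: algebraic multiplicity = 2, geometric multiplicity = 1
  λ = -3: algebraic multiplicity = 1, geometric multiplicity = 1

Determining the block sizes for each eigenvalue:
  λ = -4: one block (gm = 1), so the single block has size am = 2 → block sizes [2]
  λ = -3: one block (gm = 1), so the single block has size am = 1 → block sizes [1]

Assembling the blocks gives a Jordan form
J =
  [-4,  1,  0]
  [ 0, -4,  0]
  [ 0,  0, -3]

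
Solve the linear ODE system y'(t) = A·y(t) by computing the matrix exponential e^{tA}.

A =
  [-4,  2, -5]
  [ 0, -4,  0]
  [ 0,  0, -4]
e^{tA} =
  [exp(-4*t), 2*t*exp(-4*t), -5*t*exp(-4*t)]
  [0, exp(-4*t), 0]
  [0, 0, exp(-4*t)]

Strategy: write A = P · J · P⁻¹ where J is a Jordan canonical form, so e^{tA} = P · e^{tJ} · P⁻¹, and e^{tJ} can be computed block-by-block.

A has Jordan form
J =
  [-4,  1,  0]
  [ 0, -4,  0]
  [ 0,  0, -4]
(up to reordering of blocks).

Per-block formulas:
  For a 1×1 block at λ = -4: exp(t · [-4]) = [e^(-4t)].
  For a 2×2 Jordan block J_2(-4): exp(t · J_2(-4)) = e^(-4t)·(I + t·N), where N is the 2×2 nilpotent shift.

After assembling e^{tJ} and conjugating by P, we get:

e^{tA} =
  [exp(-4*t), 2*t*exp(-4*t), -5*t*exp(-4*t)]
  [0, exp(-4*t), 0]
  [0, 0, exp(-4*t)]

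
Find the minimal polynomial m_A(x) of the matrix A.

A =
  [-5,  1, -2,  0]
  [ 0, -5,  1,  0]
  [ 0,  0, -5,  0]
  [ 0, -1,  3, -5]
x^3 + 15*x^2 + 75*x + 125

The characteristic polynomial is χ_A(x) = (x + 5)^4, so the eigenvalues are known. The minimal polynomial is
  m_A(x) = Π_λ (x − λ)^{k_λ}
where k_λ is the size of the *largest* Jordan block for λ (equivalently, the smallest k with (A − λI)^k v = 0 for every generalised eigenvector v of λ).

  λ = -5: largest Jordan block has size 3, contributing (x + 5)^3

So m_A(x) = (x + 5)^3 = x^3 + 15*x^2 + 75*x + 125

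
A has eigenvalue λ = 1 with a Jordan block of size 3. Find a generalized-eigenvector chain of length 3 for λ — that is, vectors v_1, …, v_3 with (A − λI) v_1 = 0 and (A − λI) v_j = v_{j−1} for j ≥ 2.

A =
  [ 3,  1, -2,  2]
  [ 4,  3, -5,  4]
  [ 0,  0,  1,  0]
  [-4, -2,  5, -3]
A Jordan chain for λ = 1 of length 3:
v_1 = (1, 2, 0, -2)ᵀ
v_2 = (-2, -5, 0, 5)ᵀ
v_3 = (0, 0, 1, 0)ᵀ

Let N = A − (1)·I. We want v_3 with N^3 v_3 = 0 but N^2 v_3 ≠ 0; then v_{j-1} := N · v_j for j = 3, …, 2.

Pick v_3 = (0, 0, 1, 0)ᵀ.
Then v_2 = N · v_3 = (-2, -5, 0, 5)ᵀ.
Then v_1 = N · v_2 = (1, 2, 0, -2)ᵀ.

Sanity check: (A − (1)·I) v_1 = (0, 0, 0, 0)ᵀ = 0. ✓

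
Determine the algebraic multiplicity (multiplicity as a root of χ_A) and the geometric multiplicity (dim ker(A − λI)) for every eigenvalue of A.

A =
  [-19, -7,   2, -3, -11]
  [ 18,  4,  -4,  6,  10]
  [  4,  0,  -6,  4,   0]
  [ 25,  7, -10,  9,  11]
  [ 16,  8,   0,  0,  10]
λ = -2: alg = 3, geom = 2; λ = 2: alg = 2, geom = 2

Step 1 — factor the characteristic polynomial to read off the algebraic multiplicities:
  χ_A(x) = (x - 2)^2*(x + 2)^3

Step 2 — compute geometric multiplicities via the rank-nullity identity g(λ) = n − rank(A − λI):
  rank(A − (-2)·I) = 3, so dim ker(A − (-2)·I) = n − 3 = 2
  rank(A − (2)·I) = 3, so dim ker(A − (2)·I) = n − 3 = 2

Summary:
  λ = -2: algebraic multiplicity = 3, geometric multiplicity = 2
  λ = 2: algebraic multiplicity = 2, geometric multiplicity = 2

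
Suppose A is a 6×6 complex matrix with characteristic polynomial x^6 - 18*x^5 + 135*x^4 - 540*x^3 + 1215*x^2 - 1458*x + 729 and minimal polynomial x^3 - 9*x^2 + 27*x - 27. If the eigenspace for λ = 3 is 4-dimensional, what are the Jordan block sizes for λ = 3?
Block sizes for λ = 3: [3, 1, 1, 1]

Step 1 — from the characteristic polynomial, algebraic multiplicity of λ = 3 is 6. From dim ker(A − (3)·I) = 4, there are exactly 4 Jordan blocks for λ = 3.
Step 2 — from the minimal polynomial, the factor (x − 3)^3 tells us the largest block for λ = 3 has size 3.
Step 3 — with total size 6, 4 blocks, and largest block 3, the block sizes (in nonincreasing order) are [3, 1, 1, 1].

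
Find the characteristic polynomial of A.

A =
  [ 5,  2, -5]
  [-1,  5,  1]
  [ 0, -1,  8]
x^3 - 18*x^2 + 108*x - 216

Expanding det(x·I − A) (e.g. by cofactor expansion or by noting that A is similar to its Jordan form J, which has the same characteristic polynomial as A) gives
  χ_A(x) = x^3 - 18*x^2 + 108*x - 216
which factors as (x - 6)^3. The eigenvalues (with algebraic multiplicities) are λ = 6 with multiplicity 3.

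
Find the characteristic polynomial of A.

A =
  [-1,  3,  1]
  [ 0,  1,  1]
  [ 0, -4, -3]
x^3 + 3*x^2 + 3*x + 1

Expanding det(x·I − A) (e.g. by cofactor expansion or by noting that A is similar to its Jordan form J, which has the same characteristic polynomial as A) gives
  χ_A(x) = x^3 + 3*x^2 + 3*x + 1
which factors as (x + 1)^3. The eigenvalues (with algebraic multiplicities) are λ = -1 with multiplicity 3.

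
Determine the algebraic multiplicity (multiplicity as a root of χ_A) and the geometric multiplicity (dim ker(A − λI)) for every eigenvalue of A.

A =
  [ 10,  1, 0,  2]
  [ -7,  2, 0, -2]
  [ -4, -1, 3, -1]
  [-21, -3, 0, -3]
λ = 3: alg = 4, geom = 2

Step 1 — factor the characteristic polynomial to read off the algebraic multiplicities:
  χ_A(x) = (x - 3)^4

Step 2 — compute geometric multiplicities via the rank-nullity identity g(λ) = n − rank(A − λI):
  rank(A − (3)·I) = 2, so dim ker(A − (3)·I) = n − 2 = 2

Summary:
  λ = 3: algebraic multiplicity = 4, geometric multiplicity = 2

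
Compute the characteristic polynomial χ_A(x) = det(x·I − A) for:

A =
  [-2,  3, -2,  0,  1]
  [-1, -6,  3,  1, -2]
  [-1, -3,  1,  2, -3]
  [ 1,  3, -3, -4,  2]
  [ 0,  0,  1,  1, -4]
x^5 + 15*x^4 + 90*x^3 + 270*x^2 + 405*x + 243

Expanding det(x·I − A) (e.g. by cofactor expansion or by noting that A is similar to its Jordan form J, which has the same characteristic polynomial as A) gives
  χ_A(x) = x^5 + 15*x^4 + 90*x^3 + 270*x^2 + 405*x + 243
which factors as (x + 3)^5. The eigenvalues (with algebraic multiplicities) are λ = -3 with multiplicity 5.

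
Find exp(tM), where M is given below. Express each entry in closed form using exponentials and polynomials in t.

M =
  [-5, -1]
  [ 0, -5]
e^{tM} =
  [exp(-5*t), -t*exp(-5*t)]
  [0, exp(-5*t)]

Strategy: write M = P · J · P⁻¹ where J is a Jordan canonical form, so e^{tM} = P · e^{tJ} · P⁻¹, and e^{tJ} can be computed block-by-block.

M has Jordan form
J =
  [-5,  1]
  [ 0, -5]
(up to reordering of blocks).

Per-block formulas:
  For a 2×2 Jordan block J_2(-5): exp(t · J_2(-5)) = e^(-5t)·(I + t·N), where N is the 2×2 nilpotent shift.

After assembling e^{tJ} and conjugating by P, we get:

e^{tM} =
  [exp(-5*t), -t*exp(-5*t)]
  [0, exp(-5*t)]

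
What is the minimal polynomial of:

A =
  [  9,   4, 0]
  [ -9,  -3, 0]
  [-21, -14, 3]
x^2 - 6*x + 9

The characteristic polynomial is χ_A(x) = (x - 3)^3, so the eigenvalues are known. The minimal polynomial is
  m_A(x) = Π_λ (x − λ)^{k_λ}
where k_λ is the size of the *largest* Jordan block for λ (equivalently, the smallest k with (A − λI)^k v = 0 for every generalised eigenvector v of λ).

  λ = 3: largest Jordan block has size 2, contributing (x − 3)^2

So m_A(x) = (x - 3)^2 = x^2 - 6*x + 9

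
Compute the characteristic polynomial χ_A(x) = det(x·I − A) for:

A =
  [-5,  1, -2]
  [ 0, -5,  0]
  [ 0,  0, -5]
x^3 + 15*x^2 + 75*x + 125

Expanding det(x·I − A) (e.g. by cofactor expansion or by noting that A is similar to its Jordan form J, which has the same characteristic polynomial as A) gives
  χ_A(x) = x^3 + 15*x^2 + 75*x + 125
which factors as (x + 5)^3. The eigenvalues (with algebraic multiplicities) are λ = -5 with multiplicity 3.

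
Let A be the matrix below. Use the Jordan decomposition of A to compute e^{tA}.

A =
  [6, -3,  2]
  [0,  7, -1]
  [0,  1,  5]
e^{tA} =
  [exp(6*t), -t^2*exp(6*t)/2 - 3*t*exp(6*t), t^2*exp(6*t)/2 + 2*t*exp(6*t)]
  [0, t*exp(6*t) + exp(6*t), -t*exp(6*t)]
  [0, t*exp(6*t), -t*exp(6*t) + exp(6*t)]

Strategy: write A = P · J · P⁻¹ where J is a Jordan canonical form, so e^{tA} = P · e^{tJ} · P⁻¹, and e^{tJ} can be computed block-by-block.

A has Jordan form
J =
  [6, 1, 0]
  [0, 6, 1]
  [0, 0, 6]
(up to reordering of blocks).

Per-block formulas:
  For a 3×3 Jordan block J_3(6): exp(t · J_3(6)) = e^(6t)·(I + t·N + (t^2/2)·N^2), where N is the 3×3 nilpotent shift.

After assembling e^{tJ} and conjugating by P, we get:

e^{tA} =
  [exp(6*t), -t^2*exp(6*t)/2 - 3*t*exp(6*t), t^2*exp(6*t)/2 + 2*t*exp(6*t)]
  [0, t*exp(6*t) + exp(6*t), -t*exp(6*t)]
  [0, t*exp(6*t), -t*exp(6*t) + exp(6*t)]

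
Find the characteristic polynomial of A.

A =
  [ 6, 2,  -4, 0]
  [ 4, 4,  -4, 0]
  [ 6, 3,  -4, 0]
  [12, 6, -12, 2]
x^4 - 8*x^3 + 24*x^2 - 32*x + 16

Expanding det(x·I − A) (e.g. by cofactor expansion or by noting that A is similar to its Jordan form J, which has the same characteristic polynomial as A) gives
  χ_A(x) = x^4 - 8*x^3 + 24*x^2 - 32*x + 16
which factors as (x - 2)^4. The eigenvalues (with algebraic multiplicities) are λ = 2 with multiplicity 4.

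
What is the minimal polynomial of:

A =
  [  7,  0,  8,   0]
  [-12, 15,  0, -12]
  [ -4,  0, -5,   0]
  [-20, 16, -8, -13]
x^2 - 2*x - 3

The characteristic polynomial is χ_A(x) = (x - 3)^2*(x + 1)^2, so the eigenvalues are known. The minimal polynomial is
  m_A(x) = Π_λ (x − λ)^{k_λ}
where k_λ is the size of the *largest* Jordan block for λ (equivalently, the smallest k with (A − λI)^k v = 0 for every generalised eigenvector v of λ).

  λ = -1: largest Jordan block has size 1, contributing (x + 1)
  λ = 3: largest Jordan block has size 1, contributing (x − 3)

So m_A(x) = (x - 3)*(x + 1) = x^2 - 2*x - 3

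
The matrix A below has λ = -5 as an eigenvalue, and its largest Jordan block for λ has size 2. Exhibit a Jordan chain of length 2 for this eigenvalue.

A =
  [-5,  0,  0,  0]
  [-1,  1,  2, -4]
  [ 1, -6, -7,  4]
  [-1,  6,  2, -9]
A Jordan chain for λ = -5 of length 2:
v_1 = (0, -1, 1, -1)ᵀ
v_2 = (1, 0, 0, 0)ᵀ

Let N = A − (-5)·I. We want v_2 with N^2 v_2 = 0 but N^1 v_2 ≠ 0; then v_{j-1} := N · v_j for j = 2, …, 2.

Pick v_2 = (1, 0, 0, 0)ᵀ.
Then v_1 = N · v_2 = (0, -1, 1, -1)ᵀ.

Sanity check: (A − (-5)·I) v_1 = (0, 0, 0, 0)ᵀ = 0. ✓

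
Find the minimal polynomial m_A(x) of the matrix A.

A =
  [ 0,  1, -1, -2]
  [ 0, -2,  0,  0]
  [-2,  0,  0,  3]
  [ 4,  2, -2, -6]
x^3 + 6*x^2 + 12*x + 8

The characteristic polynomial is χ_A(x) = (x + 2)^4, so the eigenvalues are known. The minimal polynomial is
  m_A(x) = Π_λ (x − λ)^{k_λ}
where k_λ is the size of the *largest* Jordan block for λ (equivalently, the smallest k with (A − λI)^k v = 0 for every generalised eigenvector v of λ).

  λ = -2: largest Jordan block has size 3, contributing (x + 2)^3

So m_A(x) = (x + 2)^3 = x^3 + 6*x^2 + 12*x + 8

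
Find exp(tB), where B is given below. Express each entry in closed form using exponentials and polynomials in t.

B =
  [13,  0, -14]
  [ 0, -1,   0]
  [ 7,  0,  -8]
e^{tB} =
  [2*exp(6*t) - exp(-t), 0, -2*exp(6*t) + 2*exp(-t)]
  [0, exp(-t), 0]
  [exp(6*t) - exp(-t), 0, -exp(6*t) + 2*exp(-t)]

Strategy: write B = P · J · P⁻¹ where J is a Jordan canonical form, so e^{tB} = P · e^{tJ} · P⁻¹, and e^{tJ} can be computed block-by-block.

B has Jordan form
J =
  [-1,  0, 0]
  [ 0, -1, 0]
  [ 0,  0, 6]
(up to reordering of blocks).

Per-block formulas:
  For a 1×1 block at λ = 6: exp(t · [6]) = [e^(6t)].
  For a 1×1 block at λ = -1: exp(t · [-1]) = [e^(-1t)].

After assembling e^{tJ} and conjugating by P, we get:

e^{tB} =
  [2*exp(6*t) - exp(-t), 0, -2*exp(6*t) + 2*exp(-t)]
  [0, exp(-t), 0]
  [exp(6*t) - exp(-t), 0, -exp(6*t) + 2*exp(-t)]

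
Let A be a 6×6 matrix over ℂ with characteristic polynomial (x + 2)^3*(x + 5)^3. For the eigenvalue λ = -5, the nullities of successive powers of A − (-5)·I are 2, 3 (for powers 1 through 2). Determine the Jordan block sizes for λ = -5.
Block sizes for λ = -5: [2, 1]

From the dimensions of kernels of powers, the number of Jordan blocks of size at least j is d_j − d_{j−1} where d_j = dim ker(N^j) (with d_0 = 0). Computing the differences gives [2, 1].
The number of blocks of size exactly k is (#blocks of size ≥ k) − (#blocks of size ≥ k + 1), so the partition is: 1 block(s) of size 1, 1 block(s) of size 2.
In nonincreasing order the block sizes are [2, 1].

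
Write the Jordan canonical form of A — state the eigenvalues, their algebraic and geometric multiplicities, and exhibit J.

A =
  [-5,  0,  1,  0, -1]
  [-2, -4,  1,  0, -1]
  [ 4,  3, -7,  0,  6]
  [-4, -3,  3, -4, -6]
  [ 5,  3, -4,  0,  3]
J_3(-4) ⊕ J_1(-4) ⊕ J_1(-1)

The characteristic polynomial is
  det(x·I − A) = x^5 + 17*x^4 + 112*x^3 + 352*x^2 + 512*x + 256 = (x + 1)*(x + 4)^4

Eigenvalues and multiplicities (the geometric multiplicity of λ is n − rank(A − λI), which equals the number of Jordan blocks for λ):
  λ = -4: algebraic multiplicity = 4, geometric multiplicity = 2
  λ = -1: algebraic multiplicity = 1, geometric multiplicity = 1

Determining the block sizes for each eigenvalue:
  λ = -4: with am = 4 and gm = 2, the partition is not yet determined (e.g. several partitions of 4 into 2 parts exist). Let N = A − (-4)·I. Computing rank(N^1) = 3, rank(N^2) = 2, rank(N^3) = 1; the number of blocks of size ≥ j is rank(N^{j−1}) − rank(N^j), giving [2, 1, 1]. So we have 1 block(s) of size 3, 1 block(s) of size 1 → block sizes [3, 1]
  λ = -1: one block (gm = 1), so the single block has size am = 1 → block sizes [1]

Assembling the blocks gives a Jordan form
J =
  [-4,  1,  0,  0,  0]
  [ 0, -4,  1,  0,  0]
  [ 0,  0, -4,  0,  0]
  [ 0,  0,  0, -4,  0]
  [ 0,  0,  0,  0, -1]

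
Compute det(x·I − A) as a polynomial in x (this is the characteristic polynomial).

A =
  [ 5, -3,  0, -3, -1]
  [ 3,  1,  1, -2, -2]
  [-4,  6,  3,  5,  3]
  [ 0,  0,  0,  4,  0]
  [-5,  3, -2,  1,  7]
x^5 - 20*x^4 + 160*x^3 - 640*x^2 + 1280*x - 1024

Expanding det(x·I − A) (e.g. by cofactor expansion or by noting that A is similar to its Jordan form J, which has the same characteristic polynomial as A) gives
  χ_A(x) = x^5 - 20*x^4 + 160*x^3 - 640*x^2 + 1280*x - 1024
which factors as (x - 4)^5. The eigenvalues (with algebraic multiplicities) are λ = 4 with multiplicity 5.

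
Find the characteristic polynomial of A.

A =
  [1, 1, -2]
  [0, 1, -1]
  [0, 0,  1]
x^3 - 3*x^2 + 3*x - 1

Expanding det(x·I − A) (e.g. by cofactor expansion or by noting that A is similar to its Jordan form J, which has the same characteristic polynomial as A) gives
  χ_A(x) = x^3 - 3*x^2 + 3*x - 1
which factors as (x - 1)^3. The eigenvalues (with algebraic multiplicities) are λ = 1 with multiplicity 3.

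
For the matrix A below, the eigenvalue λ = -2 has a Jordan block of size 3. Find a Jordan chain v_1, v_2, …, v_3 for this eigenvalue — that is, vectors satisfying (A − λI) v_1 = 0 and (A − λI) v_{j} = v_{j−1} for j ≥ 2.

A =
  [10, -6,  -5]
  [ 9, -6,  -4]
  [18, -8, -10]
A Jordan chain for λ = -2 of length 3:
v_1 = (-8, -6, -12)ᵀ
v_2 = (-6, -4, -8)ᵀ
v_3 = (0, 1, 0)ᵀ

Let N = A − (-2)·I. We want v_3 with N^3 v_3 = 0 but N^2 v_3 ≠ 0; then v_{j-1} := N · v_j for j = 3, …, 2.

Pick v_3 = (0, 1, 0)ᵀ.
Then v_2 = N · v_3 = (-6, -4, -8)ᵀ.
Then v_1 = N · v_2 = (-8, -6, -12)ᵀ.

Sanity check: (A − (-2)·I) v_1 = (0, 0, 0)ᵀ = 0. ✓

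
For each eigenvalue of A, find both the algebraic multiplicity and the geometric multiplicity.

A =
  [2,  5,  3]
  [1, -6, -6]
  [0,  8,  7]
λ = 1: alg = 3, geom = 1

Step 1 — factor the characteristic polynomial to read off the algebraic multiplicities:
  χ_A(x) = (x - 1)^3

Step 2 — compute geometric multiplicities via the rank-nullity identity g(λ) = n − rank(A − λI):
  rank(A − (1)·I) = 2, so dim ker(A − (1)·I) = n − 2 = 1

Summary:
  λ = 1: algebraic multiplicity = 3, geometric multiplicity = 1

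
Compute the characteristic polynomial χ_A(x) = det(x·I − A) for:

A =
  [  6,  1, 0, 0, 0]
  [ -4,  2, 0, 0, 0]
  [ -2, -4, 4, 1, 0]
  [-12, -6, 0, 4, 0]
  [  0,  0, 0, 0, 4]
x^5 - 20*x^4 + 160*x^3 - 640*x^2 + 1280*x - 1024

Expanding det(x·I − A) (e.g. by cofactor expansion or by noting that A is similar to its Jordan form J, which has the same characteristic polynomial as A) gives
  χ_A(x) = x^5 - 20*x^4 + 160*x^3 - 640*x^2 + 1280*x - 1024
which factors as (x - 4)^5. The eigenvalues (with algebraic multiplicities) are λ = 4 with multiplicity 5.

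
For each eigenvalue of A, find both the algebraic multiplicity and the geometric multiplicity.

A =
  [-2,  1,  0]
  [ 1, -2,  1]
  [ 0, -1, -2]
λ = -2: alg = 3, geom = 1

Step 1 — factor the characteristic polynomial to read off the algebraic multiplicities:
  χ_A(x) = (x + 2)^3

Step 2 — compute geometric multiplicities via the rank-nullity identity g(λ) = n − rank(A − λI):
  rank(A − (-2)·I) = 2, so dim ker(A − (-2)·I) = n − 2 = 1

Summary:
  λ = -2: algebraic multiplicity = 3, geometric multiplicity = 1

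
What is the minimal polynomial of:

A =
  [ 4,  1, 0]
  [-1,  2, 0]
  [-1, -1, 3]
x^2 - 6*x + 9

The characteristic polynomial is χ_A(x) = (x - 3)^3, so the eigenvalues are known. The minimal polynomial is
  m_A(x) = Π_λ (x − λ)^{k_λ}
where k_λ is the size of the *largest* Jordan block for λ (equivalently, the smallest k with (A − λI)^k v = 0 for every generalised eigenvector v of λ).

  λ = 3: largest Jordan block has size 2, contributing (x − 3)^2

So m_A(x) = (x - 3)^2 = x^2 - 6*x + 9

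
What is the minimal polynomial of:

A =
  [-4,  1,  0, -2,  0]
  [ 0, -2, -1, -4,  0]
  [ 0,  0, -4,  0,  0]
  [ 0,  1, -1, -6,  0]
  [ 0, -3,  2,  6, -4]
x^3 + 12*x^2 + 48*x + 64

The characteristic polynomial is χ_A(x) = (x + 4)^5, so the eigenvalues are known. The minimal polynomial is
  m_A(x) = Π_λ (x − λ)^{k_λ}
where k_λ is the size of the *largest* Jordan block for λ (equivalently, the smallest k with (A − λI)^k v = 0 for every generalised eigenvector v of λ).

  λ = -4: largest Jordan block has size 3, contributing (x + 4)^3

So m_A(x) = (x + 4)^3 = x^3 + 12*x^2 + 48*x + 64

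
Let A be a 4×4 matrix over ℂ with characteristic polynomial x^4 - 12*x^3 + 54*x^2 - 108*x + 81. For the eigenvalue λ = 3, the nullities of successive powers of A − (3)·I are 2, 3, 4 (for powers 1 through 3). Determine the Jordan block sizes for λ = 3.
Block sizes for λ = 3: [3, 1]

From the dimensions of kernels of powers, the number of Jordan blocks of size at least j is d_j − d_{j−1} where d_j = dim ker(N^j) (with d_0 = 0). Computing the differences gives [2, 1, 1].
The number of blocks of size exactly k is (#blocks of size ≥ k) − (#blocks of size ≥ k + 1), so the partition is: 1 block(s) of size 1, 1 block(s) of size 3.
In nonincreasing order the block sizes are [3, 1].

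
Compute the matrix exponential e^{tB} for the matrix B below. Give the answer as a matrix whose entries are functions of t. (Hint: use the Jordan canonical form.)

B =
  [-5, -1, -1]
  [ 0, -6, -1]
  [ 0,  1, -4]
e^{tB} =
  [exp(-5*t), -t*exp(-5*t), -t*exp(-5*t)]
  [0, -t*exp(-5*t) + exp(-5*t), -t*exp(-5*t)]
  [0, t*exp(-5*t), t*exp(-5*t) + exp(-5*t)]

Strategy: write B = P · J · P⁻¹ where J is a Jordan canonical form, so e^{tB} = P · e^{tJ} · P⁻¹, and e^{tJ} can be computed block-by-block.

B has Jordan form
J =
  [-5,  1,  0]
  [ 0, -5,  0]
  [ 0,  0, -5]
(up to reordering of blocks).

Per-block formulas:
  For a 1×1 block at λ = -5: exp(t · [-5]) = [e^(-5t)].
  For a 2×2 Jordan block J_2(-5): exp(t · J_2(-5)) = e^(-5t)·(I + t·N), where N is the 2×2 nilpotent shift.

After assembling e^{tJ} and conjugating by P, we get:

e^{tB} =
  [exp(-5*t), -t*exp(-5*t), -t*exp(-5*t)]
  [0, -t*exp(-5*t) + exp(-5*t), -t*exp(-5*t)]
  [0, t*exp(-5*t), t*exp(-5*t) + exp(-5*t)]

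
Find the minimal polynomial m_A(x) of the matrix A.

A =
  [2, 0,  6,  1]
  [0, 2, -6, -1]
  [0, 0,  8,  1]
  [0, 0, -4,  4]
x^3 - 14*x^2 + 60*x - 72

The characteristic polynomial is χ_A(x) = (x - 6)^2*(x - 2)^2, so the eigenvalues are known. The minimal polynomial is
  m_A(x) = Π_λ (x − λ)^{k_λ}
where k_λ is the size of the *largest* Jordan block for λ (equivalently, the smallest k with (A − λI)^k v = 0 for every generalised eigenvector v of λ).

  λ = 2: largest Jordan block has size 1, contributing (x − 2)
  λ = 6: largest Jordan block has size 2, contributing (x − 6)^2

So m_A(x) = (x - 6)^2*(x - 2) = x^3 - 14*x^2 + 60*x - 72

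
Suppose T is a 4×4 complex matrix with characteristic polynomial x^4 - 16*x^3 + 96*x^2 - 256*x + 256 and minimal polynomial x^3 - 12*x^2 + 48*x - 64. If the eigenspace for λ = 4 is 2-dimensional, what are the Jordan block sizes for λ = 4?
Block sizes for λ = 4: [3, 1]

Step 1 — from the characteristic polynomial, algebraic multiplicity of λ = 4 is 4. From dim ker(T − (4)·I) = 2, there are exactly 2 Jordan blocks for λ = 4.
Step 2 — from the minimal polynomial, the factor (x − 4)^3 tells us the largest block for λ = 4 has size 3.
Step 3 — with total size 4, 2 blocks, and largest block 3, the block sizes (in nonincreasing order) are [3, 1].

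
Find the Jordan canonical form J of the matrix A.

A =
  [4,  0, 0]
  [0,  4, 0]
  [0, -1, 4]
J_2(4) ⊕ J_1(4)

The characteristic polynomial is
  det(x·I − A) = x^3 - 12*x^2 + 48*x - 64 = (x - 4)^3

Eigenvalues and multiplicities (the geometric multiplicity of λ is n − rank(A − λI), which equals the number of Jordan blocks for λ):
  λ = 4: algebraic multiplicity = 3, geometric multiplicity = 2

Determining the block sizes for each eigenvalue:
  λ = 4: 2 blocks summing to 3 forces exactly one block of size 2 and the rest size 1 → block sizes [2, 1]

Assembling the blocks gives a Jordan form
J =
  [4, 1, 0]
  [0, 4, 0]
  [0, 0, 4]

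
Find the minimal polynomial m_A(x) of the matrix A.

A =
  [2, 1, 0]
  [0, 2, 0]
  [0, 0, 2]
x^2 - 4*x + 4

The characteristic polynomial is χ_A(x) = (x - 2)^3, so the eigenvalues are known. The minimal polynomial is
  m_A(x) = Π_λ (x − λ)^{k_λ}
where k_λ is the size of the *largest* Jordan block for λ (equivalently, the smallest k with (A − λI)^k v = 0 for every generalised eigenvector v of λ).

  λ = 2: largest Jordan block has size 2, contributing (x − 2)^2

So m_A(x) = (x - 2)^2 = x^2 - 4*x + 4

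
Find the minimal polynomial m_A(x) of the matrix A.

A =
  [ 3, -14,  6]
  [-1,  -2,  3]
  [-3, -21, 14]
x^2 - 10*x + 25

The characteristic polynomial is χ_A(x) = (x - 5)^3, so the eigenvalues are known. The minimal polynomial is
  m_A(x) = Π_λ (x − λ)^{k_λ}
where k_λ is the size of the *largest* Jordan block for λ (equivalently, the smallest k with (A − λI)^k v = 0 for every generalised eigenvector v of λ).

  λ = 5: largest Jordan block has size 2, contributing (x − 5)^2

So m_A(x) = (x - 5)^2 = x^2 - 10*x + 25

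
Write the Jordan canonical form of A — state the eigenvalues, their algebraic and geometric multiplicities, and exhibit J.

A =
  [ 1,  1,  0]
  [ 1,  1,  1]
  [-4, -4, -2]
J_3(0)

The characteristic polynomial is
  det(x·I − A) = x^3

Eigenvalues and multiplicities (the geometric multiplicity of λ is n − rank(A − λI), which equals the number of Jordan blocks for λ):
  λ = 0: algebraic multiplicity = 3, geometric multiplicity = 1

Determining the block sizes for each eigenvalue:
  λ = 0: one block (gm = 1), so the single block has size am = 3 → block sizes [3]

Assembling the blocks gives a Jordan form
J =
  [0, 1, 0]
  [0, 0, 1]
  [0, 0, 0]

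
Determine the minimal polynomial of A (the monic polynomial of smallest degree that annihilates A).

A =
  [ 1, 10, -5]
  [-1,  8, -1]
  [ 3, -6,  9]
x^2 - 12*x + 36

The characteristic polynomial is χ_A(x) = (x - 6)^3, so the eigenvalues are known. The minimal polynomial is
  m_A(x) = Π_λ (x − λ)^{k_λ}
where k_λ is the size of the *largest* Jordan block for λ (equivalently, the smallest k with (A − λI)^k v = 0 for every generalised eigenvector v of λ).

  λ = 6: largest Jordan block has size 2, contributing (x − 6)^2

So m_A(x) = (x - 6)^2 = x^2 - 12*x + 36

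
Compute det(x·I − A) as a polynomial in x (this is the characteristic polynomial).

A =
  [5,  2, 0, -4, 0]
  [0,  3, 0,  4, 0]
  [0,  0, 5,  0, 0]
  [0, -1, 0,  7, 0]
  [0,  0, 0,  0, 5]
x^5 - 25*x^4 + 250*x^3 - 1250*x^2 + 3125*x - 3125

Expanding det(x·I − A) (e.g. by cofactor expansion or by noting that A is similar to its Jordan form J, which has the same characteristic polynomial as A) gives
  χ_A(x) = x^5 - 25*x^4 + 250*x^3 - 1250*x^2 + 3125*x - 3125
which factors as (x - 5)^5. The eigenvalues (with algebraic multiplicities) are λ = 5 with multiplicity 5.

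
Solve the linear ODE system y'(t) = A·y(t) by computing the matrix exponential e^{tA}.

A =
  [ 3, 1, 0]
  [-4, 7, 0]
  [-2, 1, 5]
e^{tA} =
  [-2*t*exp(5*t) + exp(5*t), t*exp(5*t), 0]
  [-4*t*exp(5*t), 2*t*exp(5*t) + exp(5*t), 0]
  [-2*t*exp(5*t), t*exp(5*t), exp(5*t)]

Strategy: write A = P · J · P⁻¹ where J is a Jordan canonical form, so e^{tA} = P · e^{tJ} · P⁻¹, and e^{tJ} can be computed block-by-block.

A has Jordan form
J =
  [5, 1, 0]
  [0, 5, 0]
  [0, 0, 5]
(up to reordering of blocks).

Per-block formulas:
  For a 1×1 block at λ = 5: exp(t · [5]) = [e^(5t)].
  For a 2×2 Jordan block J_2(5): exp(t · J_2(5)) = e^(5t)·(I + t·N), where N is the 2×2 nilpotent shift.

After assembling e^{tJ} and conjugating by P, we get:

e^{tA} =
  [-2*t*exp(5*t) + exp(5*t), t*exp(5*t), 0]
  [-4*t*exp(5*t), 2*t*exp(5*t) + exp(5*t), 0]
  [-2*t*exp(5*t), t*exp(5*t), exp(5*t)]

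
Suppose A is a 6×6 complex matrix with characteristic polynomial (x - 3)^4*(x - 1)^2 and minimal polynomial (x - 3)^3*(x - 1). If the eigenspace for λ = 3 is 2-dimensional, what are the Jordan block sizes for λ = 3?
Block sizes for λ = 3: [3, 1]

Step 1 — from the characteristic polynomial, algebraic multiplicity of λ = 3 is 4. From dim ker(A − (3)·I) = 2, there are exactly 2 Jordan blocks for λ = 3.
Step 2 — from the minimal polynomial, the factor (x − 3)^3 tells us the largest block for λ = 3 has size 3.
Step 3 — with total size 4, 2 blocks, and largest block 3, the block sizes (in nonincreasing order) are [3, 1].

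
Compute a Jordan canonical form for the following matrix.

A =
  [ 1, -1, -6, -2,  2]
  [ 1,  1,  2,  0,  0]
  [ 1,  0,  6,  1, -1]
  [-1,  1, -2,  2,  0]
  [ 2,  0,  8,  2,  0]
J_2(2) ⊕ J_2(2) ⊕ J_1(2)

The characteristic polynomial is
  det(x·I − A) = x^5 - 10*x^4 + 40*x^3 - 80*x^2 + 80*x - 32 = (x - 2)^5

Eigenvalues and multiplicities (the geometric multiplicity of λ is n − rank(A − λI), which equals the number of Jordan blocks for λ):
  λ = 2: algebraic multiplicity = 5, geometric multiplicity = 3

Determining the block sizes for each eigenvalue:
  λ = 2: with am = 5 and gm = 3, the partition is not yet determined (e.g. several partitions of 5 into 3 parts exist). Let N = A − (2)·I. Computing rank(N^1) = 2, rank(N^2) = 0; the number of blocks of size ≥ j is rank(N^{j−1}) − rank(N^j), giving [3, 2]. So we have 2 block(s) of size 2, 1 block(s) of size 1 → block sizes [2, 2, 1]

Assembling the blocks gives a Jordan form
J =
  [2, 1, 0, 0, 0]
  [0, 2, 0, 0, 0]
  [0, 0, 2, 1, 0]
  [0, 0, 0, 2, 0]
  [0, 0, 0, 0, 2]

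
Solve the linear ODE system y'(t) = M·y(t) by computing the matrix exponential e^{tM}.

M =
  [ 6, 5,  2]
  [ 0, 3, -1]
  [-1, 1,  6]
e^{tM} =
  [-t^2*exp(5*t)/2 + t*exp(5*t) + exp(5*t), -3*t^2*exp(5*t)/2 + 5*t*exp(5*t), -t^2*exp(5*t)/2 + 2*t*exp(5*t)]
  [t^2*exp(5*t)/2, 3*t^2*exp(5*t)/2 - 2*t*exp(5*t) + exp(5*t), t^2*exp(5*t)/2 - t*exp(5*t)]
  [-t^2*exp(5*t) - t*exp(5*t), -3*t^2*exp(5*t) + t*exp(5*t), -t^2*exp(5*t) + t*exp(5*t) + exp(5*t)]

Strategy: write M = P · J · P⁻¹ where J is a Jordan canonical form, so e^{tM} = P · e^{tJ} · P⁻¹, and e^{tJ} can be computed block-by-block.

M has Jordan form
J =
  [5, 1, 0]
  [0, 5, 1]
  [0, 0, 5]
(up to reordering of blocks).

Per-block formulas:
  For a 3×3 Jordan block J_3(5): exp(t · J_3(5)) = e^(5t)·(I + t·N + (t^2/2)·N^2), where N is the 3×3 nilpotent shift.

After assembling e^{tJ} and conjugating by P, we get:

e^{tM} =
  [-t^2*exp(5*t)/2 + t*exp(5*t) + exp(5*t), -3*t^2*exp(5*t)/2 + 5*t*exp(5*t), -t^2*exp(5*t)/2 + 2*t*exp(5*t)]
  [t^2*exp(5*t)/2, 3*t^2*exp(5*t)/2 - 2*t*exp(5*t) + exp(5*t), t^2*exp(5*t)/2 - t*exp(5*t)]
  [-t^2*exp(5*t) - t*exp(5*t), -3*t^2*exp(5*t) + t*exp(5*t), -t^2*exp(5*t) + t*exp(5*t) + exp(5*t)]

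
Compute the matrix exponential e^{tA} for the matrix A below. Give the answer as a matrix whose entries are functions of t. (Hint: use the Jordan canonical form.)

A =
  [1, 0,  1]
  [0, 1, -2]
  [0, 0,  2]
e^{tA} =
  [exp(t), 0, exp(2*t) - exp(t)]
  [0, exp(t), -2*exp(2*t) + 2*exp(t)]
  [0, 0, exp(2*t)]

Strategy: write A = P · J · P⁻¹ where J is a Jordan canonical form, so e^{tA} = P · e^{tJ} · P⁻¹, and e^{tJ} can be computed block-by-block.

A has Jordan form
J =
  [1, 0, 0]
  [0, 1, 0]
  [0, 0, 2]
(up to reordering of blocks).

Per-block formulas:
  For a 1×1 block at λ = 2: exp(t · [2]) = [e^(2t)].
  For a 1×1 block at λ = 1: exp(t · [1]) = [e^(1t)].

After assembling e^{tJ} and conjugating by P, we get:

e^{tA} =
  [exp(t), 0, exp(2*t) - exp(t)]
  [0, exp(t), -2*exp(2*t) + 2*exp(t)]
  [0, 0, exp(2*t)]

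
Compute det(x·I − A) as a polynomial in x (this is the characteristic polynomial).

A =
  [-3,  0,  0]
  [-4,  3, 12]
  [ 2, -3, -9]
x^3 + 9*x^2 + 27*x + 27

Expanding det(x·I − A) (e.g. by cofactor expansion or by noting that A is similar to its Jordan form J, which has the same characteristic polynomial as A) gives
  χ_A(x) = x^3 + 9*x^2 + 27*x + 27
which factors as (x + 3)^3. The eigenvalues (with algebraic multiplicities) are λ = -3 with multiplicity 3.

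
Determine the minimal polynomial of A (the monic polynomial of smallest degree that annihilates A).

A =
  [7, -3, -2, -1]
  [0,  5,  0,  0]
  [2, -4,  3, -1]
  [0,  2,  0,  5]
x^2 - 10*x + 25

The characteristic polynomial is χ_A(x) = (x - 5)^4, so the eigenvalues are known. The minimal polynomial is
  m_A(x) = Π_λ (x − λ)^{k_λ}
where k_λ is the size of the *largest* Jordan block for λ (equivalently, the smallest k with (A − λI)^k v = 0 for every generalised eigenvector v of λ).

  λ = 5: largest Jordan block has size 2, contributing (x − 5)^2

So m_A(x) = (x - 5)^2 = x^2 - 10*x + 25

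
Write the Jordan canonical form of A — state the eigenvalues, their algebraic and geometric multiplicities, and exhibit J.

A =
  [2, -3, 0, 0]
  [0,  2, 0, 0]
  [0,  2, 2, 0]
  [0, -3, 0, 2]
J_2(2) ⊕ J_1(2) ⊕ J_1(2)

The characteristic polynomial is
  det(x·I − A) = x^4 - 8*x^3 + 24*x^2 - 32*x + 16 = (x - 2)^4

Eigenvalues and multiplicities (the geometric multiplicity of λ is n − rank(A − λI), which equals the number of Jordan blocks for λ):
  λ = 2: algebraic multiplicity = 4, geometric multiplicity = 3

Determining the block sizes for each eigenvalue:
  λ = 2: 3 blocks summing to 4 forces exactly one block of size 2 and the rest size 1 → block sizes [2, 1, 1]

Assembling the blocks gives a Jordan form
J =
  [2, 1, 0, 0]
  [0, 2, 0, 0]
  [0, 0, 2, 0]
  [0, 0, 0, 2]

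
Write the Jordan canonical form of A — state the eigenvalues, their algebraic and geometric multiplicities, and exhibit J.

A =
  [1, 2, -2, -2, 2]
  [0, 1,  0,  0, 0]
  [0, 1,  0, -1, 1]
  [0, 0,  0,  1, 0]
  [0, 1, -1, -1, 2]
J_2(1) ⊕ J_1(1) ⊕ J_1(1) ⊕ J_1(1)

The characteristic polynomial is
  det(x·I − A) = x^5 - 5*x^4 + 10*x^3 - 10*x^2 + 5*x - 1 = (x - 1)^5

Eigenvalues and multiplicities (the geometric multiplicity of λ is n − rank(A − λI), which equals the number of Jordan blocks for λ):
  λ = 1: algebraic multiplicity = 5, geometric multiplicity = 4

Determining the block sizes for each eigenvalue:
  λ = 1: 4 blocks summing to 5 forces exactly one block of size 2 and the rest size 1 → block sizes [2, 1, 1, 1]

Assembling the blocks gives a Jordan form
J =
  [1, 1, 0, 0, 0]
  [0, 1, 0, 0, 0]
  [0, 0, 1, 0, 0]
  [0, 0, 0, 1, 0]
  [0, 0, 0, 0, 1]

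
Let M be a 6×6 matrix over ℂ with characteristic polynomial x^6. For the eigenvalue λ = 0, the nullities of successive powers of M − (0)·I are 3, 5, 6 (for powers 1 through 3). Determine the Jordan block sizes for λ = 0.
Block sizes for λ = 0: [3, 2, 1]

From the dimensions of kernels of powers, the number of Jordan blocks of size at least j is d_j − d_{j−1} where d_j = dim ker(N^j) (with d_0 = 0). Computing the differences gives [3, 2, 1].
The number of blocks of size exactly k is (#blocks of size ≥ k) − (#blocks of size ≥ k + 1), so the partition is: 1 block(s) of size 1, 1 block(s) of size 2, 1 block(s) of size 3.
In nonincreasing order the block sizes are [3, 2, 1].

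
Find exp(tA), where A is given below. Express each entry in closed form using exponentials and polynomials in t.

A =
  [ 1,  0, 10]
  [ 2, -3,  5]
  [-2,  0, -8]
e^{tA} =
  [5*exp(-3*t) - 4*exp(-4*t), 0, 10*exp(-3*t) - 10*exp(-4*t)]
  [2*exp(-3*t) - 2*exp(-4*t), exp(-3*t), 5*exp(-3*t) - 5*exp(-4*t)]
  [-2*exp(-3*t) + 2*exp(-4*t), 0, -4*exp(-3*t) + 5*exp(-4*t)]

Strategy: write A = P · J · P⁻¹ where J is a Jordan canonical form, so e^{tA} = P · e^{tJ} · P⁻¹, and e^{tJ} can be computed block-by-block.

A has Jordan form
J =
  [-4,  0,  0]
  [ 0, -3,  0]
  [ 0,  0, -3]
(up to reordering of blocks).

Per-block formulas:
  For a 1×1 block at λ = -3: exp(t · [-3]) = [e^(-3t)].
  For a 1×1 block at λ = -4: exp(t · [-4]) = [e^(-4t)].

After assembling e^{tJ} and conjugating by P, we get:

e^{tA} =
  [5*exp(-3*t) - 4*exp(-4*t), 0, 10*exp(-3*t) - 10*exp(-4*t)]
  [2*exp(-3*t) - 2*exp(-4*t), exp(-3*t), 5*exp(-3*t) - 5*exp(-4*t)]
  [-2*exp(-3*t) + 2*exp(-4*t), 0, -4*exp(-3*t) + 5*exp(-4*t)]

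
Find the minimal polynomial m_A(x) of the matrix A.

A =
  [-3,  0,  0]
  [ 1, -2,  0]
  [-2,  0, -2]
x^2 + 5*x + 6

The characteristic polynomial is χ_A(x) = (x + 2)^2*(x + 3), so the eigenvalues are known. The minimal polynomial is
  m_A(x) = Π_λ (x − λ)^{k_λ}
where k_λ is the size of the *largest* Jordan block for λ (equivalently, the smallest k with (A − λI)^k v = 0 for every generalised eigenvector v of λ).

  λ = -3: largest Jordan block has size 1, contributing (x + 3)
  λ = -2: largest Jordan block has size 1, contributing (x + 2)

So m_A(x) = (x + 2)*(x + 3) = x^2 + 5*x + 6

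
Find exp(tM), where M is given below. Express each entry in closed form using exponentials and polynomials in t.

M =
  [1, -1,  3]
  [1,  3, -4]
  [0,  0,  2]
e^{tM} =
  [-t*exp(2*t) + exp(2*t), -t*exp(2*t), t^2*exp(2*t)/2 + 3*t*exp(2*t)]
  [t*exp(2*t), t*exp(2*t) + exp(2*t), -t^2*exp(2*t)/2 - 4*t*exp(2*t)]
  [0, 0, exp(2*t)]

Strategy: write M = P · J · P⁻¹ where J is a Jordan canonical form, so e^{tM} = P · e^{tJ} · P⁻¹, and e^{tJ} can be computed block-by-block.

M has Jordan form
J =
  [2, 1, 0]
  [0, 2, 1]
  [0, 0, 2]
(up to reordering of blocks).

Per-block formulas:
  For a 3×3 Jordan block J_3(2): exp(t · J_3(2)) = e^(2t)·(I + t·N + (t^2/2)·N^2), where N is the 3×3 nilpotent shift.

After assembling e^{tJ} and conjugating by P, we get:

e^{tM} =
  [-t*exp(2*t) + exp(2*t), -t*exp(2*t), t^2*exp(2*t)/2 + 3*t*exp(2*t)]
  [t*exp(2*t), t*exp(2*t) + exp(2*t), -t^2*exp(2*t)/2 - 4*t*exp(2*t)]
  [0, 0, exp(2*t)]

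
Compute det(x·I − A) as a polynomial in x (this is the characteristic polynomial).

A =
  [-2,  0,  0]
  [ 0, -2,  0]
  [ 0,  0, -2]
x^3 + 6*x^2 + 12*x + 8

Expanding det(x·I − A) (e.g. by cofactor expansion or by noting that A is similar to its Jordan form J, which has the same characteristic polynomial as A) gives
  χ_A(x) = x^3 + 6*x^2 + 12*x + 8
which factors as (x + 2)^3. The eigenvalues (with algebraic multiplicities) are λ = -2 with multiplicity 3.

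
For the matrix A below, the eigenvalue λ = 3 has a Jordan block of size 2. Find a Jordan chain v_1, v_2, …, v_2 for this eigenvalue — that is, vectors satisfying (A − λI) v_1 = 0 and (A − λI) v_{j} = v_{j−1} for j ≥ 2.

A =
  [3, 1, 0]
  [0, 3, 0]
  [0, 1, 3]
A Jordan chain for λ = 3 of length 2:
v_1 = (1, 0, 1)ᵀ
v_2 = (0, 1, 0)ᵀ

Let N = A − (3)·I. We want v_2 with N^2 v_2 = 0 but N^1 v_2 ≠ 0; then v_{j-1} := N · v_j for j = 2, …, 2.

Pick v_2 = (0, 1, 0)ᵀ.
Then v_1 = N · v_2 = (1, 0, 1)ᵀ.

Sanity check: (A − (3)·I) v_1 = (0, 0, 0)ᵀ = 0. ✓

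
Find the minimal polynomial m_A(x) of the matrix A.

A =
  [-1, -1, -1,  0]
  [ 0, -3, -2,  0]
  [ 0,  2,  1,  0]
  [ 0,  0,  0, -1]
x^2 + 2*x + 1

The characteristic polynomial is χ_A(x) = (x + 1)^4, so the eigenvalues are known. The minimal polynomial is
  m_A(x) = Π_λ (x − λ)^{k_λ}
where k_λ is the size of the *largest* Jordan block for λ (equivalently, the smallest k with (A − λI)^k v = 0 for every generalised eigenvector v of λ).

  λ = -1: largest Jordan block has size 2, contributing (x + 1)^2

So m_A(x) = (x + 1)^2 = x^2 + 2*x + 1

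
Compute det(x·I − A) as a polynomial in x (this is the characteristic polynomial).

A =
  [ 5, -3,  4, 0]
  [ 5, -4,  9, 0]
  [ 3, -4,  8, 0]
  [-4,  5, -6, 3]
x^4 - 12*x^3 + 54*x^2 - 108*x + 81

Expanding det(x·I − A) (e.g. by cofactor expansion or by noting that A is similar to its Jordan form J, which has the same characteristic polynomial as A) gives
  χ_A(x) = x^4 - 12*x^3 + 54*x^2 - 108*x + 81
which factors as (x - 3)^4. The eigenvalues (with algebraic multiplicities) are λ = 3 with multiplicity 4.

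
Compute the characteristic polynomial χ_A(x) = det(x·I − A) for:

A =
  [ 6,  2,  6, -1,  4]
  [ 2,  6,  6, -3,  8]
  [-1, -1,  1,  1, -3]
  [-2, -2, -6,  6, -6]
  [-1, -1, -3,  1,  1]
x^5 - 20*x^4 + 160*x^3 - 640*x^2 + 1280*x - 1024

Expanding det(x·I − A) (e.g. by cofactor expansion or by noting that A is similar to its Jordan form J, which has the same characteristic polynomial as A) gives
  χ_A(x) = x^5 - 20*x^4 + 160*x^3 - 640*x^2 + 1280*x - 1024
which factors as (x - 4)^5. The eigenvalues (with algebraic multiplicities) are λ = 4 with multiplicity 5.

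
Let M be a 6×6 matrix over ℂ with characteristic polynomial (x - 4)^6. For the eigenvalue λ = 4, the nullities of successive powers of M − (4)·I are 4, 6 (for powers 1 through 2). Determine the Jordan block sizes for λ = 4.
Block sizes for λ = 4: [2, 2, 1, 1]

From the dimensions of kernels of powers, the number of Jordan blocks of size at least j is d_j − d_{j−1} where d_j = dim ker(N^j) (with d_0 = 0). Computing the differences gives [4, 2].
The number of blocks of size exactly k is (#blocks of size ≥ k) − (#blocks of size ≥ k + 1), so the partition is: 2 block(s) of size 1, 2 block(s) of size 2.
In nonincreasing order the block sizes are [2, 2, 1, 1].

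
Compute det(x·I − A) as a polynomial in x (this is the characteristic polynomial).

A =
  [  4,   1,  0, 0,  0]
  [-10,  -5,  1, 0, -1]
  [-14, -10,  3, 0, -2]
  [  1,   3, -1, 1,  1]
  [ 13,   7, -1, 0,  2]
x^5 - 5*x^4 + 10*x^3 - 10*x^2 + 5*x - 1

Expanding det(x·I − A) (e.g. by cofactor expansion or by noting that A is similar to its Jordan form J, which has the same characteristic polynomial as A) gives
  χ_A(x) = x^5 - 5*x^4 + 10*x^3 - 10*x^2 + 5*x - 1
which factors as (x - 1)^5. The eigenvalues (with algebraic multiplicities) are λ = 1 with multiplicity 5.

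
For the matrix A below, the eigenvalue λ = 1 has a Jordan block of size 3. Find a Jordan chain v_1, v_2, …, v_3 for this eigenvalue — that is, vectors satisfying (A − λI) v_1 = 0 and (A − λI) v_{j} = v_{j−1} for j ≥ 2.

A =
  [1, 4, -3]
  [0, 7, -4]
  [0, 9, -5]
A Jordan chain for λ = 1 of length 3:
v_1 = (-3, 0, 0)ᵀ
v_2 = (4, 6, 9)ᵀ
v_3 = (0, 1, 0)ᵀ

Let N = A − (1)·I. We want v_3 with N^3 v_3 = 0 but N^2 v_3 ≠ 0; then v_{j-1} := N · v_j for j = 3, …, 2.

Pick v_3 = (0, 1, 0)ᵀ.
Then v_2 = N · v_3 = (4, 6, 9)ᵀ.
Then v_1 = N · v_2 = (-3, 0, 0)ᵀ.

Sanity check: (A − (1)·I) v_1 = (0, 0, 0)ᵀ = 0. ✓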